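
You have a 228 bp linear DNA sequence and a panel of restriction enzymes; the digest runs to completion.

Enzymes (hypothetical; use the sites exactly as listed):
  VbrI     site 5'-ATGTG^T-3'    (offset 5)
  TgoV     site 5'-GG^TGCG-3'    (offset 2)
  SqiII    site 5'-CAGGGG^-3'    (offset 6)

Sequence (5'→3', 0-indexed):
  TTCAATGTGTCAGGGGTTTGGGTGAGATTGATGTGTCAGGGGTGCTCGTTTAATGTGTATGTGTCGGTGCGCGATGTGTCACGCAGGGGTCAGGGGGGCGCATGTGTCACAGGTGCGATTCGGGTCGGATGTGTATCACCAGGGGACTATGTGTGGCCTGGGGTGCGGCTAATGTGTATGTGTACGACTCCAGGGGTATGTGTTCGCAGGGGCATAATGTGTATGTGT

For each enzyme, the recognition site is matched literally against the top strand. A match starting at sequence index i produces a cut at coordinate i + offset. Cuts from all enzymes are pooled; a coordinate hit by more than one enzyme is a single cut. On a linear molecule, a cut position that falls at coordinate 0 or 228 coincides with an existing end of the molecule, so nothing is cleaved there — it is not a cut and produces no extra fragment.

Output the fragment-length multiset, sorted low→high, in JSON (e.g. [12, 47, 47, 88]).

[1,4,6,6,6,6,7,7,7,7,8,9,9,10,10,10,11,11,12,13,14,15,19,20]

Per-enzyme occurrences:
  VbrI ATGTGT/5: at [4, 30, 52, 58, 73, 101, 128, 148, 171, 177, 197, 216, 222] ⇒ [9, 35, 57, 63, 78, 106, 133, 153, 176, 182, 202, 221, 227]
  TgoV GGTGCG/2: at [65, 111, 161] ⇒ [67, 113, 163]
  SqiII CAGGGG/6: at [10, 36, 83, 90, 139, 190, 206] ⇒ [16, 42, 89, 96, 145, 196, 212]

Pooled cuts: [9, 16, 35, 42, 57, 63, 67, 78, 89, 96, 106, 113, 133, 145, 153, 163, 176, 182, 196, 202, 212, 221, 227]

Fragment lengths:
  [0,9): 9 bp
  [9,16): 7 bp
  [16,35): 19 bp
  [35,42): 7 bp
  [42,57): 15 bp
  [57,63): 6 bp
  [63,67): 4 bp
  [67,78): 11 bp
  [78,89): 11 bp
  [89,96): 7 bp
  [96,106): 10 bp
  [106,113): 7 bp
  [113,133): 20 bp
  [133,145): 12 bp
  [145,153): 8 bp
  [153,163): 10 bp
  [163,176): 13 bp
  [176,182): 6 bp
  [182,196): 14 bp
  [196,202): 6 bp
  [202,212): 10 bp
  [212,221): 9 bp
  [221,227): 6 bp
  [227,228): 1 bp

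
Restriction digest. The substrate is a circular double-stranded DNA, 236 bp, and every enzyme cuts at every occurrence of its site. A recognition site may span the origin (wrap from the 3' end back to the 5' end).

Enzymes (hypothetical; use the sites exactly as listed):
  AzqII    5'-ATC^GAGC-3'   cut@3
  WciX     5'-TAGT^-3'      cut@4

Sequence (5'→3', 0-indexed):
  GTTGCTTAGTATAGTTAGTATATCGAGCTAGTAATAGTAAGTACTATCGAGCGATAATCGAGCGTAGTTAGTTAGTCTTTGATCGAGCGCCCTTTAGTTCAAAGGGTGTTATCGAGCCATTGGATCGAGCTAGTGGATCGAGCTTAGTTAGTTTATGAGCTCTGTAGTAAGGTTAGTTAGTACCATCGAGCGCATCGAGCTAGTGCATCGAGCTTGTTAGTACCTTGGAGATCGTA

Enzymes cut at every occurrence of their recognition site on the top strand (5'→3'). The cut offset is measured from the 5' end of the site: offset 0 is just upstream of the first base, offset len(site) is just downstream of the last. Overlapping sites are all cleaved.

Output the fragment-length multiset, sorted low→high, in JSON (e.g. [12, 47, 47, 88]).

[4,4,4,4,4,5,5,5,5,6,6,8,8,8,8,8,9,9,9,9,10,11,12,13,14,15,16,17]

Site scan:
  AzqII (ATCGAGC, off=3): starts [21, 45, 56, 81, 110, 123, 136, 184, 193, 206] → cuts [24, 48, 59, 84, 113, 126, 139, 187, 196, 209]
  WciX (TAGT, off=4): starts [6, 11, 15, 28, 34, 64, 68, 72, 94, 130, 144, 148, 164, 173, 177, 200, 217, 234] → cuts [2, 10, 15, 19, 32, 38, 68, 72, 76, 98, 134, 148, 152, 168, 177, 181, 204, 221]

Pooled cuts: [2, 10, 15, 19, 24, 32, 38, 48, 59, 68, 72, 76, 84, 98, 113, 126, 134, 139, 148, 152, 168, 177, 181, 187, 196, 204, 209, 221]

Fragments:
  2→10: 8 bp
  10→15: 5 bp
  15→19: 4 bp
  19→24: 5 bp
  24→32: 8 bp
  32→38: 6 bp
  38→48: 10 bp
  48→59: 11 bp
  59→68: 9 bp
  68→72: 4 bp
  72→76: 4 bp
  76→84: 8 bp
  84→98: 14 bp
  98→113: 15 bp
  113→126: 13 bp
  126→134: 8 bp
  134→139: 5 bp
  139→148: 9 bp
  148→152: 4 bp
  152→168: 16 bp
  168→177: 9 bp
  177→181: 4 bp
  181→187: 6 bp
  187→196: 9 bp
  196→204: 8 bp
  204→209: 5 bp
  209→221: 12 bp
  221→2 (wrap): 236-221+2 = 17 bp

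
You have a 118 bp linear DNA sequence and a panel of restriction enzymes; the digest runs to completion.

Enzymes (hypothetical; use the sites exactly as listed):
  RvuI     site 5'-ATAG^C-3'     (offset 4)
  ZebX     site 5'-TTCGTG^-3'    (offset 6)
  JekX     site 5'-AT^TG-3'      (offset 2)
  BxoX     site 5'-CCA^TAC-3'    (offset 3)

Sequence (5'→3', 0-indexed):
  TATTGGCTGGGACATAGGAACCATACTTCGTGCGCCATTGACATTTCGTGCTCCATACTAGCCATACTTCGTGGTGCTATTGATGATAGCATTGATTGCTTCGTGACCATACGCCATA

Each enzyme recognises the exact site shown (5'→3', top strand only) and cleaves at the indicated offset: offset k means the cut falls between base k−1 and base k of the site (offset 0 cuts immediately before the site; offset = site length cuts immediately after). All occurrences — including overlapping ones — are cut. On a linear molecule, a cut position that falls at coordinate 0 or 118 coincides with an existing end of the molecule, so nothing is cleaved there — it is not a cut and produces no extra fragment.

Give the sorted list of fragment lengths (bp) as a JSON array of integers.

Site scan:
  RvuI (ATAGC, off=4): starts [85] → cuts [89]
  ZebX (TTCGTG, off=6): starts [26, 44, 67, 99] → cuts [32, 50, 73, 105]
  JekX (ATTG, off=2): starts [1, 36, 78, 90, 94] → cuts [3, 38, 80, 92, 96]
  BxoX (CCATAC, off=3): starts [20, 52, 61, 106] → cuts [23, 55, 64, 109]

Pooled cuts: [3, 23, 32, 38, 50, 55, 64, 73, 80, 89, 92, 96, 105, 109]

Fragment lengths:
  [0,3): 3 bp
  [3,23): 20 bp
  [23,32): 9 bp
  [32,38): 6 bp
  [38,50): 12 bp
  [50,55): 5 bp
  [55,64): 9 bp
  [64,73): 9 bp
  [73,80): 7 bp
  [80,89): 9 bp
  [89,92): 3 bp
  [92,96): 4 bp
  [96,105): 9 bp
  [105,109): 4 bp
  [109,118): 9 bp

[3,3,4,4,5,6,7,9,9,9,9,9,9,12,20]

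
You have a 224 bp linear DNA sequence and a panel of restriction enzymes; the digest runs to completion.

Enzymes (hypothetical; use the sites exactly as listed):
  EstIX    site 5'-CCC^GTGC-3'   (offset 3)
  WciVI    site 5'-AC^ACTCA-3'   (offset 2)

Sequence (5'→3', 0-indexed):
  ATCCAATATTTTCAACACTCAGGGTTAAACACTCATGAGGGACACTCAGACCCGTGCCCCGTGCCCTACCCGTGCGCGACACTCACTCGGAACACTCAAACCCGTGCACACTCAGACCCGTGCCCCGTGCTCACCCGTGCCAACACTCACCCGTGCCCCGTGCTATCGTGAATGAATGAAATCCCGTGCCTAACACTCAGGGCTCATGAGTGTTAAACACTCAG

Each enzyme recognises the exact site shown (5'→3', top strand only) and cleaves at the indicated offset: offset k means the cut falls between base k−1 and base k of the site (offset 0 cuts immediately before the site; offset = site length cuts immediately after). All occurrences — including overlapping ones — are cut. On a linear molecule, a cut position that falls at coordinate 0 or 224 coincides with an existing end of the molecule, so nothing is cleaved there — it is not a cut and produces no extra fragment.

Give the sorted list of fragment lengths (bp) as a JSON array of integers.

[6,6,7,7,7,8,8,9,9,10,10,10,10,11,13,13,14,16,24,26]

Scan for sites:
  EstIX (CCCGTGC, off=3): starts [50, 57, 68, 100, 116, 123, 133, 149, 156, 182] → cuts [53, 60, 71, 103, 119, 126, 136, 152, 159, 185]
  WciVI (ACACTCA, off=2): starts [14, 28, 41, 78, 91, 107, 142, 192, 216] → cuts [16, 30, 43, 80, 93, 109, 144, 194, 218]

Pooled cuts: [16, 30, 43, 53, 60, 71, 80, 93, 103, 109, 119, 126, 136, 144, 152, 159, 185, 194, 218]

Fragment lengths:
  [0,16): 16 bp
  [16,30): 14 bp
  [30,43): 13 bp
  [43,53): 10 bp
  [53,60): 7 bp
  [60,71): 11 bp
  [71,80): 9 bp
  [80,93): 13 bp
  [93,103): 10 bp
  [103,109): 6 bp
  [109,119): 10 bp
  [119,126): 7 bp
  [126,136): 10 bp
  [136,144): 8 bp
  [144,152): 8 bp
  [152,159): 7 bp
  [159,185): 26 bp
  [185,194): 9 bp
  [194,218): 24 bp
  [218,224): 6 bp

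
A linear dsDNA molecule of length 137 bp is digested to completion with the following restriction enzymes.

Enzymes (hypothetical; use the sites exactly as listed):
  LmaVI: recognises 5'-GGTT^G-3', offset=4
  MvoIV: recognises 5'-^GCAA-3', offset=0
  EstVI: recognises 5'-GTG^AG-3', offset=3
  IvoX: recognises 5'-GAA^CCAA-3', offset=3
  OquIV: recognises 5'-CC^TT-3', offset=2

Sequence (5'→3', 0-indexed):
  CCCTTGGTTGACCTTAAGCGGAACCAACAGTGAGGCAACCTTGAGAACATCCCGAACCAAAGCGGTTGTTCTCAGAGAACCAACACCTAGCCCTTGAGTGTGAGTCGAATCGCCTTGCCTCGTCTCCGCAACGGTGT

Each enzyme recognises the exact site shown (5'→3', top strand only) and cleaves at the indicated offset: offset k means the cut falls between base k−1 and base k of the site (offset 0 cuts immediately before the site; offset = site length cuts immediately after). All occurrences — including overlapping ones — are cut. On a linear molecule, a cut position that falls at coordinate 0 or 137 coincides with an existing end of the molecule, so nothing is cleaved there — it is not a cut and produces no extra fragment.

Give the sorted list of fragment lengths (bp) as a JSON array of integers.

Scan for sites:
  LmaVI (GGTTG, off=4): starts [5, 63] → cuts [9, 67]
  MvoIV (GCAA, off=0): starts [34, 127] → cuts [34, 127]
  EstVI (GTGAG, off=3): starts [29, 99] → cuts [32, 102]
  IvoX (GAACCAA, off=3): starts [20, 53, 76] → cuts [23, 56, 79]
  OquIV (CCTT, off=2): starts [1, 11, 38, 91, 112] → cuts [3, 13, 40, 93, 114]

Pooled cuts: [3, 9, 13, 23, 32, 34, 40, 56, 67, 79, 93, 102, 114, 127]

Fragment lengths:
  [0,3): 3 bp
  [3,9): 6 bp
  [9,13): 4 bp
  [13,23): 10 bp
  [23,32): 9 bp
  [32,34): 2 bp
  [34,40): 6 bp
  [40,56): 16 bp
  [56,67): 11 bp
  [67,79): 12 bp
  [79,93): 14 bp
  [93,102): 9 bp
  [102,114): 12 bp
  [114,127): 13 bp
  [127,137): 10 bp

[2,3,4,6,6,9,9,10,10,11,12,12,13,14,16]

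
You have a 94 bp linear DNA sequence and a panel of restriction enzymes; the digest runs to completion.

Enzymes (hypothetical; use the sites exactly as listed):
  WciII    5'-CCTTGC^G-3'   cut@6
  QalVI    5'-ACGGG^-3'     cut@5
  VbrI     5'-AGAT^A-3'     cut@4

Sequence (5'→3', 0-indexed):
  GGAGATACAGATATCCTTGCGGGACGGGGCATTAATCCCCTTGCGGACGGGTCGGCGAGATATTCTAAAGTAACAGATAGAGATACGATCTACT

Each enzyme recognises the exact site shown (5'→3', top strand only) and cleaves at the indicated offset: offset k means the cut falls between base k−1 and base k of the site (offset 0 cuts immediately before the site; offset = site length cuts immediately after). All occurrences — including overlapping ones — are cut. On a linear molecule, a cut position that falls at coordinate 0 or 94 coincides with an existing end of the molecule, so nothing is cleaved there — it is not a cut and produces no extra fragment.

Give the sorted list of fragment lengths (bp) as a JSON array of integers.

Scan for sites:
  WciII (CCTTGCG, off=6): starts [14, 38] → cuts [20, 44]
  QalVI (ACGGG, off=5): starts [23, 46] → cuts [28, 51]
  VbrI (AGATA, off=4): starts [2, 8, 57, 74, 80] → cuts [6, 12, 61, 78, 84]

All cut coordinates (distinct, sorted): [6, 12, 20, 28, 44, 51, 61, 78, 84]

Fragment lengths:
  [0,6): 6 bp
  [6,12): 6 bp
  [12,20): 8 bp
  [20,28): 8 bp
  [28,44): 16 bp
  [44,51): 7 bp
  [51,61): 10 bp
  [61,78): 17 bp
  [78,84): 6 bp
  [84,94): 10 bp

[6,6,6,7,8,8,10,10,16,17]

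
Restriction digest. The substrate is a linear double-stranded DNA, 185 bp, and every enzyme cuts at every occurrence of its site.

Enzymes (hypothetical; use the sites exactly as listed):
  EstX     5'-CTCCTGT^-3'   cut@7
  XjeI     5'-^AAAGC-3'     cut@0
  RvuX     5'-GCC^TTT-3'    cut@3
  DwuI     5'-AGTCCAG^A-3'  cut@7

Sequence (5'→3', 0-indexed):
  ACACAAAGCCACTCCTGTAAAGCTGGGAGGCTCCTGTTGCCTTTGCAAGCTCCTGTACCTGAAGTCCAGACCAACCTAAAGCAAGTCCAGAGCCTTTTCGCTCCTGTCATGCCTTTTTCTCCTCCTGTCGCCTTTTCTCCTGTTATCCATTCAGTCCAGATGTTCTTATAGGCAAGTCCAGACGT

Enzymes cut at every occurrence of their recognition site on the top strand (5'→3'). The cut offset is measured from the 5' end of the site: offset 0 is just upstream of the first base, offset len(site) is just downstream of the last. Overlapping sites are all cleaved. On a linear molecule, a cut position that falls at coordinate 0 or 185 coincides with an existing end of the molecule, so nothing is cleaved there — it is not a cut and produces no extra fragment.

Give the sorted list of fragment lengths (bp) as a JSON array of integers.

Site scan:
  EstX (CTCCTGT, off=7): starts [11, 30, 49, 100, 121, 136] → cuts [18, 37, 56, 107, 128, 143]
  XjeI (AAAGC, off=0): starts [4, 18, 77] → cuts [4, 18, 77]
  RvuX (GCCTTT, off=3): starts [38, 91, 110, 129] → cuts [41, 94, 113, 132]
  DwuI (AGTCCAGA, off=7): starts [62, 83, 152, 174] → cuts [69, 90, 159, 181]

Pooled cuts: [4, 18, 37, 41, 56, 69, 77, 90, 94, 107, 113, 128, 132, 143, 159, 181]

Fragments:
  [0,4): 4 bp
  [4,18): 14 bp
  [18,37): 19 bp
  [37,41): 4 bp
  [41,56): 15 bp
  [56,69): 13 bp
  [69,77): 8 bp
  [77,90): 13 bp
  [90,94): 4 bp
  [94,107): 13 bp
  [107,113): 6 bp
  [113,128): 15 bp
  [128,132): 4 bp
  [132,143): 11 bp
  [143,159): 16 bp
  [159,181): 22 bp
  [181,185): 4 bp

[4,4,4,4,4,6,8,11,13,13,13,14,15,15,16,19,22]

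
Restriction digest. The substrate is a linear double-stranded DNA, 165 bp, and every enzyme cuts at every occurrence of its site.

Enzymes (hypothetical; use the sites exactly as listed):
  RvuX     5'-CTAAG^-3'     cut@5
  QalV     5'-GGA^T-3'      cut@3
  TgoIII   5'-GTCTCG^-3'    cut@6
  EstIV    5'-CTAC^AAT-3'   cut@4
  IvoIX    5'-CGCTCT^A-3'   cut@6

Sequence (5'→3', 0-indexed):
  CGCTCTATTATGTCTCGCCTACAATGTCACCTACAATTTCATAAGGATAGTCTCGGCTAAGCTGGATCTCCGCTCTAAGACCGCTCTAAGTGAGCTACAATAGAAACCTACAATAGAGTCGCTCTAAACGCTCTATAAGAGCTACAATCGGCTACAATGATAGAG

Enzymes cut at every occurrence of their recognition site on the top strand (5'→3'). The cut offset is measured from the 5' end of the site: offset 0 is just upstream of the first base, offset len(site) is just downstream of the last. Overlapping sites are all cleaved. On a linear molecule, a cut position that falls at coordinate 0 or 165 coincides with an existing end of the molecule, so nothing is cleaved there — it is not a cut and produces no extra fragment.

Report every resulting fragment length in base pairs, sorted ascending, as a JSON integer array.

Site scan:
  RvuX (CTAAG, off=5): starts [56, 74, 85] → cuts [61, 79, 90]
  QalV (GGAT, off=3): starts [44, 63] → cuts [47, 66]
  TgoIII (GTCTCG, off=6): starts [11, 49] → cuts [17, 55]
  EstIV (CTACAAT, off=4): starts [18, 30, 94, 107, 141, 151] → cuts [22, 34, 98, 111, 145, 155]
  IvoIX (CGCTCTA, off=6): starts [0, 70, 81, 119, 128] → cuts [6, 76, 87, 125, 134]

All cut coordinates (distinct, sorted): [6, 17, 22, 34, 47, 55, 61, 66, 76, 79, 87, 90, 98, 111, 125, 134, 145, 155]

Fragments:
  [0,6): 6 bp
  [6,17): 11 bp
  [17,22): 5 bp
  [22,34): 12 bp
  [34,47): 13 bp
  [47,55): 8 bp
  [55,61): 6 bp
  [61,66): 5 bp
  [66,76): 10 bp
  [76,79): 3 bp
  [79,87): 8 bp
  [87,90): 3 bp
  [90,98): 8 bp
  [98,111): 13 bp
  [111,125): 14 bp
  [125,134): 9 bp
  [134,145): 11 bp
  [145,155): 10 bp
  [155,165): 10 bp

[3,3,5,5,6,6,8,8,8,9,10,10,10,11,11,12,13,13,14]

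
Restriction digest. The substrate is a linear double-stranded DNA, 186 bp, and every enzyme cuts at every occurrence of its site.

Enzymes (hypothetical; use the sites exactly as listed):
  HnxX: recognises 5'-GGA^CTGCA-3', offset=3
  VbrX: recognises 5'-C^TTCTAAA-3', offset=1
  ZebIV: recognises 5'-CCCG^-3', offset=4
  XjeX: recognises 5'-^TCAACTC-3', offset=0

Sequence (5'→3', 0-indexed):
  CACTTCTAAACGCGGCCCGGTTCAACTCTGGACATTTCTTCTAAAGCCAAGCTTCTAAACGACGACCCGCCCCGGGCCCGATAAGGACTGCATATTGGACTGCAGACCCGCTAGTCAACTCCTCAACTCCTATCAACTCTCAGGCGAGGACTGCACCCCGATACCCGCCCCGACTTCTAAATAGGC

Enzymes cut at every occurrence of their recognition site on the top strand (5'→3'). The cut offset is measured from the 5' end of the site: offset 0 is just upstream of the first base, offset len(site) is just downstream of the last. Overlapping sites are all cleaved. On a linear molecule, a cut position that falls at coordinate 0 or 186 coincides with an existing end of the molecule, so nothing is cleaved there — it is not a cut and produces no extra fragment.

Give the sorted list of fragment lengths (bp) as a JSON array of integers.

Scan for sites:
  HnxX GGACTGCA/3: at [84, 96, 147] ⇒ [87, 99, 150]
  VbrX CTTCTAAA/1: at [2, 37, 51, 173] ⇒ [3, 38, 52, 174]
  ZebIV CCCG/4: at [15, 65, 70, 76, 106, 156, 163, 168] ⇒ [19, 69, 74, 80, 110, 160, 167, 172]
  XjeX TCAACTC/0: at [21, 114, 122, 132] ⇒ [21, 114, 122, 132]

Pooled cuts: [3, 19, 21, 38, 52, 69, 74, 80, 87, 99, 110, 114, 122, 132, 150, 160, 167, 172, 174]

Fragment lengths:
  [0,3): 3 bp
  [3,19): 16 bp
  [19,21): 2 bp
  [21,38): 17 bp
  [38,52): 14 bp
  [52,69): 17 bp
  [69,74): 5 bp
  [74,80): 6 bp
  [80,87): 7 bp
  [87,99): 12 bp
  [99,110): 11 bp
  [110,114): 4 bp
  [114,122): 8 bp
  [122,132): 10 bp
  [132,150): 18 bp
  [150,160): 10 bp
  [160,167): 7 bp
  [167,172): 5 bp
  [172,174): 2 bp
  [174,186): 12 bp

[2,2,3,4,5,5,6,7,7,8,10,10,11,12,12,14,16,17,17,18]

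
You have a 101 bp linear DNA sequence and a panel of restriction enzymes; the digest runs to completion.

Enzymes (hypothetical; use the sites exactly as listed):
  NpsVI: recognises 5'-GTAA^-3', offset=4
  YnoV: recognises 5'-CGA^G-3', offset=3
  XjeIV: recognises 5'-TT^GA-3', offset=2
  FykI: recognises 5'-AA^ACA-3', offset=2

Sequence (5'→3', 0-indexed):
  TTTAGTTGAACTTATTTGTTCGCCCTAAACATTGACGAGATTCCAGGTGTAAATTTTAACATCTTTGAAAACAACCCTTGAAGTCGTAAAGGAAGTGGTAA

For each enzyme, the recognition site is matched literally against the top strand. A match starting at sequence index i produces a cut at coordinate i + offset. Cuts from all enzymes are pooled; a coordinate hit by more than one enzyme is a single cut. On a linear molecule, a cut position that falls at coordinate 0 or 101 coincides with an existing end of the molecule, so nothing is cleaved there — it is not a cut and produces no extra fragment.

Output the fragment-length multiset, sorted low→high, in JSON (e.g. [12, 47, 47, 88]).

Per-enzyme occurrences:
  NpsVI GTAA/4: at [48, 85, 97] ⇒ [52, 89] (position 101 is a terminus of the linear molecule — no cut)
  YnoV CGAG/3: at [35] ⇒ [38]
  XjeIV TTGA/2: at [5, 31, 64, 77] ⇒ [7, 33, 66, 79]
  FykI AAACA/2: at [26, 68] ⇒ [28, 70]

All cut coordinates (distinct, sorted): [7, 28, 33, 38, 52, 66, 70, 79, 89]

Fragment lengths:
  [0,7): 7 bp
  [7,28): 21 bp
  [28,33): 5 bp
  [33,38): 5 bp
  [38,52): 14 bp
  [52,66): 14 bp
  [66,70): 4 bp
  [70,79): 9 bp
  [79,89): 10 bp
  [89,101): 12 bp

[4,5,5,7,9,10,12,14,14,21]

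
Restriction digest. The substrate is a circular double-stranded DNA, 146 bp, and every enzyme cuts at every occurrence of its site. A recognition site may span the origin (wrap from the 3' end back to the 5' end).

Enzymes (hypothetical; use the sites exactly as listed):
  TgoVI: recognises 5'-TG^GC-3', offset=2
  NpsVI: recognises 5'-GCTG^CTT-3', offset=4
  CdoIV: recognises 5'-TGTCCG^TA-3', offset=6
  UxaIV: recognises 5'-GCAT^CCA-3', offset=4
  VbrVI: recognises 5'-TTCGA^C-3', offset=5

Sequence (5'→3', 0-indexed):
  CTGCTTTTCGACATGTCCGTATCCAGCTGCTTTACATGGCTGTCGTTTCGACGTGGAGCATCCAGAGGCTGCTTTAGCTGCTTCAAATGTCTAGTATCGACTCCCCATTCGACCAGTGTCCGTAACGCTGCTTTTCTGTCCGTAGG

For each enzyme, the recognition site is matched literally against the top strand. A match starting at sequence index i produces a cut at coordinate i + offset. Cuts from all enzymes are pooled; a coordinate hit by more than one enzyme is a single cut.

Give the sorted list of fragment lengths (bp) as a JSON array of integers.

Per-enzyme occurrences:
  TgoVI (TGGC, off=2): starts [36] → cuts [38]
  NpsVI (GCTGCTT, off=4): starts [25, 67, 76, 126, 145] → cuts [3, 29, 71, 80, 130]
  CdoIV (TGTCCGTA, off=6): starts [13, 116, 136] → cuts [19, 122, 142]
  UxaIV (GCATCCA, off=4): starts [57] → cuts [61]
  VbrVI (TTCGAC, off=5): starts [6, 46, 107] → cuts [11, 51, 112]

All cut coordinates (distinct, sorted): [3, 11, 19, 29, 38, 51, 61, 71, 80, 112, 122, 130, 142]

Fragment lengths:
  3→11: 8 bp
  11→19: 8 bp
  19→29: 10 bp
  29→38: 9 bp
  38→51: 13 bp
  51→61: 10 bp
  61→71: 10 bp
  71→80: 9 bp
  80→112: 32 bp
  112→122: 10 bp
  122→130: 8 bp
  130→142: 12 bp
  142→3 (wrap): 146-142+3 = 7 bp

[7,8,8,8,9,9,10,10,10,10,12,13,32]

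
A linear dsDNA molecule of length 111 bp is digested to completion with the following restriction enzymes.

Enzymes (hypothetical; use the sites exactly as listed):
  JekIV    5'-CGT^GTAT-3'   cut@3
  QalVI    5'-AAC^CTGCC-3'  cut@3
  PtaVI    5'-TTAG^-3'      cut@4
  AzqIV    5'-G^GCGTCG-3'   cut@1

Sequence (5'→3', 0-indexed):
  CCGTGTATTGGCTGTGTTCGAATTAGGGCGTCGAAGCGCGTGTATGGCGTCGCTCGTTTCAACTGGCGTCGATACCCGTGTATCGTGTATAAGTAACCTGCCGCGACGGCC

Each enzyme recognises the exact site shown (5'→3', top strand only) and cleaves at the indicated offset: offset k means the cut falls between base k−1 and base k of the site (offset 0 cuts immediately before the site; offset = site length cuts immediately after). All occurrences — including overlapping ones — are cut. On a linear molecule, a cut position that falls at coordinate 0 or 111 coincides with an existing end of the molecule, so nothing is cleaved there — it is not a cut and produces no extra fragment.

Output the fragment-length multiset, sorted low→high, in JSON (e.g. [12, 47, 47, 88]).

Scan for sites:
  JekIV (CGTGTAT, off=3): starts [1, 38, 76, 83] → cuts [4, 41, 79, 86]
  QalVI (AACCTGCC, off=3): starts [94] → cuts [97]
  PtaVI (TTAG, off=4): starts [22] → cuts [26]
  AzqIV (GGCGTCG, off=1): starts [26, 45, 64] → cuts [27, 46, 65]

All cut coordinates (distinct, sorted): [4, 26, 27, 41, 46, 65, 79, 86, 97]

Fragment lengths:
  [0,4): 4 bp
  [4,26): 22 bp
  [26,27): 1 bp
  [27,41): 14 bp
  [41,46): 5 bp
  [46,65): 19 bp
  [65,79): 14 bp
  [79,86): 7 bp
  [86,97): 11 bp
  [97,111): 14 bp

[1,4,5,7,11,14,14,14,19,22]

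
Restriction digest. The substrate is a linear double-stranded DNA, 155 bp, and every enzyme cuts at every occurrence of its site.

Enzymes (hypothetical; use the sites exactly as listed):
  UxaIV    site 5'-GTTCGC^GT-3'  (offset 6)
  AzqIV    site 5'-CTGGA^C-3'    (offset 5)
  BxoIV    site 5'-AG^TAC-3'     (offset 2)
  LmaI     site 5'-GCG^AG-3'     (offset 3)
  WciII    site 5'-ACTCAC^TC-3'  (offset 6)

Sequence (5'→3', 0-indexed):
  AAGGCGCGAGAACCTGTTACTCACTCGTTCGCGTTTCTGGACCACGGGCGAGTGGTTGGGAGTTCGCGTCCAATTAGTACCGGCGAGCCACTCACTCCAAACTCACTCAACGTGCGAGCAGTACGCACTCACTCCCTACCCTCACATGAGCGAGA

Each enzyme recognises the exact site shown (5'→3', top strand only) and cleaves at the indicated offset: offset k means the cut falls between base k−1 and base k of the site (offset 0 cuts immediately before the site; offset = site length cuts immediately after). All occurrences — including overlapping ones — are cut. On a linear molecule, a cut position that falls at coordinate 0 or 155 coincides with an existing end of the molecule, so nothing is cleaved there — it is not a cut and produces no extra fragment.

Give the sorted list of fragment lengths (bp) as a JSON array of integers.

Site scan:
  UxaIV GTTCGCGT/6: at [26, 61] ⇒ [32, 67]
  AzqIV CTGGAC/5: at [36] ⇒ [41]
  BxoIV AGTAC/2: at [75, 119] ⇒ [77, 121]
  LmaI GCGAG/3: at [5, 47, 82, 113, 149] ⇒ [8, 50, 85, 116, 152]
  WciII ACTCACTC/6: at [18, 89, 100, 126] ⇒ [24, 95, 106, 132]

Pooled cuts: [8, 24, 32, 41, 50, 67, 77, 85, 95, 106, 116, 121, 132, 152]

Fragments:
  [0,8): 8 bp
  [8,24): 16 bp
  [24,32): 8 bp
  [32,41): 9 bp
  [41,50): 9 bp
  [50,67): 17 bp
  [67,77): 10 bp
  [77,85): 8 bp
  [85,95): 10 bp
  [95,106): 11 bp
  [106,116): 10 bp
  [116,121): 5 bp
  [121,132): 11 bp
  [132,152): 20 bp
  [152,155): 3 bp

[3,5,8,8,8,9,9,10,10,10,11,11,16,17,20]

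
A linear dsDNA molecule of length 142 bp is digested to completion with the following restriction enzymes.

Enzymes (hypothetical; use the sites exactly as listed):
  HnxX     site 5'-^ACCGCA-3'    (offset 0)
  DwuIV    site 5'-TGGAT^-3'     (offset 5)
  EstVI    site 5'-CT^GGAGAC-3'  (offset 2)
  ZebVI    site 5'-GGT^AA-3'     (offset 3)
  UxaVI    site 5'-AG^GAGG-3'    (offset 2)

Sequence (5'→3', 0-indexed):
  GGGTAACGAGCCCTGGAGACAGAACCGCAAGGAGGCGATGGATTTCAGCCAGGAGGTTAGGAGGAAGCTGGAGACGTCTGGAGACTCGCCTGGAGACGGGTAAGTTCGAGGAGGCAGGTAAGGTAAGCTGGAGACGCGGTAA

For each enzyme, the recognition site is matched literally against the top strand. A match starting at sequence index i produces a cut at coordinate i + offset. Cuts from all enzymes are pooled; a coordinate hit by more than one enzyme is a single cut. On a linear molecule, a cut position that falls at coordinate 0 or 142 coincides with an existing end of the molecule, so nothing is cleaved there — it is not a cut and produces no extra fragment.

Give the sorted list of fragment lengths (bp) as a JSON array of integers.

Scan for sites:
  HnxX (ACCGCA, off=0): starts [23] → cuts [23]
  DwuIV (TGGAT, off=5): starts [38] → cuts [43]
  EstVI (CTGGAGAC, off=2): starts [12, 67, 77, 89, 127] → cuts [14, 69, 79, 91, 129]
  ZebVI (GGTAA, off=3): starts [1, 98, 116, 121, 137] → cuts [4, 101, 119, 124, 140]
  UxaVI (AGGAGG, off=2): starts [29, 50, 58, 108] → cuts [31, 52, 60, 110]

Pooled cuts: [4, 14, 23, 31, 43, 52, 60, 69, 79, 91, 101, 110, 119, 124, 129, 140]

Fragments:
  [0,4): 4 bp
  [4,14): 10 bp
  [14,23): 9 bp
  [23,31): 8 bp
  [31,43): 12 bp
  [43,52): 9 bp
  [52,60): 8 bp
  [60,69): 9 bp
  [69,79): 10 bp
  [79,91): 12 bp
  [91,101): 10 bp
  [101,110): 9 bp
  [110,119): 9 bp
  [119,124): 5 bp
  [124,129): 5 bp
  [129,140): 11 bp
  [140,142): 2 bp

[2,4,5,5,8,8,9,9,9,9,9,10,10,10,11,12,12]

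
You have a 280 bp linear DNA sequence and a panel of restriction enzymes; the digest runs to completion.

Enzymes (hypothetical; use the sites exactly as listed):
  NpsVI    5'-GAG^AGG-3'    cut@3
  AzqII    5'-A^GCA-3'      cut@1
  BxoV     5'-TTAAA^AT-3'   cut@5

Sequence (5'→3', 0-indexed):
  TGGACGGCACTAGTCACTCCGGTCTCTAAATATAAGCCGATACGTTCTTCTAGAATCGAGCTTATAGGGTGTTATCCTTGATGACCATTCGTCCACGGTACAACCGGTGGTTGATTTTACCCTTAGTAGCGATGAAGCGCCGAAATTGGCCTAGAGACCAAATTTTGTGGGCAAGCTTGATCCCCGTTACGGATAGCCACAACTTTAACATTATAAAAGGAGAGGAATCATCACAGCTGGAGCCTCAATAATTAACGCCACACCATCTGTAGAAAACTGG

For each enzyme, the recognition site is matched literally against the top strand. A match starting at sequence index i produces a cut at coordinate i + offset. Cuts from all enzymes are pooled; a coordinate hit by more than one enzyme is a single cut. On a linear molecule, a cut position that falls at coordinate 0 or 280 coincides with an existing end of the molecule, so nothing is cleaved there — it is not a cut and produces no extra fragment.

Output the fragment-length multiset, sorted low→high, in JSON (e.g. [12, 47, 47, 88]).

[58,222]

Site scan:
  NpsVI (GAGAGG, off=3): starts [219] → cuts [222]
  AzqII (AGCA, off=1): no sites
  BxoV (TTAAAAT, off=5): no sites

All cut coordinates (distinct, sorted): [222]

Fragments:
  [0,222): 222 bp
  [222,280): 58 bp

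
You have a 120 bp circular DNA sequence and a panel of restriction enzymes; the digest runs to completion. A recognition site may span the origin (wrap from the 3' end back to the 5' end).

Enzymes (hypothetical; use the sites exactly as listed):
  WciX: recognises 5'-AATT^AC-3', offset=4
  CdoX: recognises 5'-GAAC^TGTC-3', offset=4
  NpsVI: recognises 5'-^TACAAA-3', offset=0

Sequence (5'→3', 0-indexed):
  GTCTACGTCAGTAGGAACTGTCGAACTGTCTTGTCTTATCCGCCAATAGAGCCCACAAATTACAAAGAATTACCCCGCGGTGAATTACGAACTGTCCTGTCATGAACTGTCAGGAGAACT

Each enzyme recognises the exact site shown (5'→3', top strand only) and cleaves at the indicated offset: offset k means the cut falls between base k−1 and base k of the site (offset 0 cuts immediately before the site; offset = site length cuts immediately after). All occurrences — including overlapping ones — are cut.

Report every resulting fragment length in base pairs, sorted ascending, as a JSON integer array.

[1,6,8,10,12,15,15,19,34]

Site scan:
  WciX AATTAC/4: at [57, 67, 82] ⇒ [61, 71, 86]
  CdoX GAACTGTC/4: at [14, 22, 88, 103, 115] ⇒ [18, 26, 92, 107, 119]
  NpsVI TACAAA/0: at [60] ⇒ [60]

Pooled cuts: [18, 26, 60, 61, 71, 86, 92, 107, 119]

Fragments:
  18→26: 8 bp
  26→60: 34 bp
  60→61: 1 bp
  61→71: 10 bp
  71→86: 15 bp
  86→92: 6 bp
  92→107: 15 bp
  107→119: 12 bp
  119→18 (wrap): 120-119+18 = 19 bp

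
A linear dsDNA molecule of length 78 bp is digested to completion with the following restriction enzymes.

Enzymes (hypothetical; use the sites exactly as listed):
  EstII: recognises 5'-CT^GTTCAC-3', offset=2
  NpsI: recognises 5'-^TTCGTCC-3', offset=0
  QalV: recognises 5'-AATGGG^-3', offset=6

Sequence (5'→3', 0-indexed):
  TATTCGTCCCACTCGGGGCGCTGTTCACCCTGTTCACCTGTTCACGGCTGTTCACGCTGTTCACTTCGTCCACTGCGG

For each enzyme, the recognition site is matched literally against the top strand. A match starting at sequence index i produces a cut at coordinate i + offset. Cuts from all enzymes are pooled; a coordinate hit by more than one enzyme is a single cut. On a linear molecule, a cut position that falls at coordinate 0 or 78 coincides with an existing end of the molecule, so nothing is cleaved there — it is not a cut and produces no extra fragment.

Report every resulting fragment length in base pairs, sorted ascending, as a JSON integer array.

Site scan:
  EstII CTGTTCAC/2: at [20, 29, 37, 47, 56] ⇒ [22, 31, 39, 49, 58]
  NpsI TTCGTCC/0: at [2, 64] ⇒ [2, 64]
  QalV (AATGGG, off=6): no sites

Pooled cuts: [2, 22, 31, 39, 49, 58, 64]

Fragment lengths:
  [0,2): 2 bp
  [2,22): 20 bp
  [22,31): 9 bp
  [31,39): 8 bp
  [39,49): 10 bp
  [49,58): 9 bp
  [58,64): 6 bp
  [64,78): 14 bp

[2,6,8,9,9,10,14,20]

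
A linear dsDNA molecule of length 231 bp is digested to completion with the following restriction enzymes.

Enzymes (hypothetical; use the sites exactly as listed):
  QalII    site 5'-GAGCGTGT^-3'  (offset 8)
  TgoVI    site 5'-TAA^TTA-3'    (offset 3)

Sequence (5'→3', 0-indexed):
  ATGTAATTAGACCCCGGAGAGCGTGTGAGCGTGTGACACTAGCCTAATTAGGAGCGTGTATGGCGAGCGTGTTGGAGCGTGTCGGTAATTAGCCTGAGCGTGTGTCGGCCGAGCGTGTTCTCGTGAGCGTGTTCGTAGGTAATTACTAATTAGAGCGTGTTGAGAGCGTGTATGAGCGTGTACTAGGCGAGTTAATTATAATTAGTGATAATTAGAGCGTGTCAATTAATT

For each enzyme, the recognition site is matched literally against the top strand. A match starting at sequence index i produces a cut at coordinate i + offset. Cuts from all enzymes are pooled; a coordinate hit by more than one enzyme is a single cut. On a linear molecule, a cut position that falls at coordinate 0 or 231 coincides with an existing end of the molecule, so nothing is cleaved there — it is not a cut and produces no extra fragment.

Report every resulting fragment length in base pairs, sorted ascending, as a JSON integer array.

[6,6,6,7,8,9,10,10,10,10,11,11,11,12,13,13,14,14,15,15,20]

Per-enzyme occurrences:
  QalII GAGCGTGT/8: at [18, 26, 51, 64, 74, 95, 110, 124, 152, 163, 173, 214] ⇒ [26, 34, 59, 72, 82, 103, 118, 132, 160, 171, 181, 222]
  TgoVI TAATTA/3: at [3, 44, 85, 139, 146, 192, 198, 208] ⇒ [6, 47, 88, 142, 149, 195, 201, 211]

Pooled cuts: [6, 26, 34, 47, 59, 72, 82, 88, 103, 118, 132, 142, 149, 160, 171, 181, 195, 201, 211, 222]

Fragments:
  [0,6): 6 bp
  [6,26): 20 bp
  [26,34): 8 bp
  [34,47): 13 bp
  [47,59): 12 bp
  [59,72): 13 bp
  [72,82): 10 bp
  [82,88): 6 bp
  [88,103): 15 bp
  [103,118): 15 bp
  [118,132): 14 bp
  [132,142): 10 bp
  [142,149): 7 bp
  [149,160): 11 bp
  [160,171): 11 bp
  [171,181): 10 bp
  [181,195): 14 bp
  [195,201): 6 bp
  [201,211): 10 bp
  [211,222): 11 bp
  [222,231): 9 bp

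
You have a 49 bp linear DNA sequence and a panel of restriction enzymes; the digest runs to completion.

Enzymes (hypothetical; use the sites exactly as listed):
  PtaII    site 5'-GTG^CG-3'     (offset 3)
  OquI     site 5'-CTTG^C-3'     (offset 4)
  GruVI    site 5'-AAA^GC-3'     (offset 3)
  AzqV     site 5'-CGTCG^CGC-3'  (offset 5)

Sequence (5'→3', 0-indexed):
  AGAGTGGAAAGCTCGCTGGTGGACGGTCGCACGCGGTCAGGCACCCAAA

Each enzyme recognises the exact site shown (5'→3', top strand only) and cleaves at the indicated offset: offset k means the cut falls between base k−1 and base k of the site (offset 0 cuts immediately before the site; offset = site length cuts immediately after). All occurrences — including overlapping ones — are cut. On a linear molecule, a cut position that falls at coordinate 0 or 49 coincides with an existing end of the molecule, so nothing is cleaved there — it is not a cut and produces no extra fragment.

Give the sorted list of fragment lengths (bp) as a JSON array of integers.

Scan for sites:
  PtaII (GTGCG, off=3): no sites
  OquI (CTTGC, off=4): no sites
  GruVI AAAGC/3: at [7] ⇒ [10]
  AzqV (CGTCGCGC, off=5): no sites

Pooled cuts: [10]

Fragments:
  [0,10): 10 bp
  [10,49): 39 bp

[10,39]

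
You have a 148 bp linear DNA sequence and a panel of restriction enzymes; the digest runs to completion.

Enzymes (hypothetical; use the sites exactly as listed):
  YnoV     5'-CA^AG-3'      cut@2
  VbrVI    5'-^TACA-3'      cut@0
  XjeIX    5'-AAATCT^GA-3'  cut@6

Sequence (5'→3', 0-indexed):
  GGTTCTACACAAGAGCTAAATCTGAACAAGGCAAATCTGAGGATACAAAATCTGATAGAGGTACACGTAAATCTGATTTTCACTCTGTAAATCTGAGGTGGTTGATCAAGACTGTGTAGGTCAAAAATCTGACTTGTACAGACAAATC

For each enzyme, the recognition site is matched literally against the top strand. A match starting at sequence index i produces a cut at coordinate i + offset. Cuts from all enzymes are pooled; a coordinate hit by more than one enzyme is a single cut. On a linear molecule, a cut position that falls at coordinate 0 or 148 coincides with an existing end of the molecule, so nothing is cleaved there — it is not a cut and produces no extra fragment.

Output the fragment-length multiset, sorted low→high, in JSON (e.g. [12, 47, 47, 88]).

Scan for sites:
  YnoV (CAAG, off=2): starts [9, 26, 106] → cuts [11, 28, 108]
  VbrVI (TACA, off=0): starts [5, 43, 61, 136] → cuts [5, 43, 61, 136]
  XjeIX (AAATCTGA, off=6): starts [17, 32, 47, 68, 88, 124] → cuts [23, 38, 53, 74, 94, 130]

Pooled cuts: [5, 11, 23, 28, 38, 43, 53, 61, 74, 94, 108, 130, 136]

Fragment lengths:
  [0,5): 5 bp
  [5,11): 6 bp
  [11,23): 12 bp
  [23,28): 5 bp
  [28,38): 10 bp
  [38,43): 5 bp
  [43,53): 10 bp
  [53,61): 8 bp
  [61,74): 13 bp
  [74,94): 20 bp
  [94,108): 14 bp
  [108,130): 22 bp
  [130,136): 6 bp
  [136,148): 12 bp

[5,5,5,6,6,8,10,10,12,12,13,14,20,22]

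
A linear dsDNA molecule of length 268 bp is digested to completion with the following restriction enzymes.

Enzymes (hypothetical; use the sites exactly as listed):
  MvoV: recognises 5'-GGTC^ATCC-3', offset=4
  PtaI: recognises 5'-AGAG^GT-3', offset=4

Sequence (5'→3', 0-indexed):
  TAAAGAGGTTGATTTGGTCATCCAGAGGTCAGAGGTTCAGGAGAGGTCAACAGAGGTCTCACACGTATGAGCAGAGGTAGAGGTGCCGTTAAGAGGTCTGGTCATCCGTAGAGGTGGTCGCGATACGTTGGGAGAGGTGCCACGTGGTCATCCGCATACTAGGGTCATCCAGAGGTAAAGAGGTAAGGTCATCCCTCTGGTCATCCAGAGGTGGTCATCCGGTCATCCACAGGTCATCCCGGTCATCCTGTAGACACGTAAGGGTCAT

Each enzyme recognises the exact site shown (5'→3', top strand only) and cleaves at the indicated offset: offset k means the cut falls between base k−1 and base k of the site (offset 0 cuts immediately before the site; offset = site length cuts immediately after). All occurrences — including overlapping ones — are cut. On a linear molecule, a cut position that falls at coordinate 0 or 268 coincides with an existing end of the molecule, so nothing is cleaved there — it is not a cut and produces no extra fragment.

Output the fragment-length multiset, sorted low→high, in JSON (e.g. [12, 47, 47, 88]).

Scan for sites:
  MvoV GGTCATCC/4: at [15, 99, 145, 162, 186, 198, 212, 220, 231, 240] ⇒ [19, 103, 149, 166, 190, 202, 216, 224, 235, 244]
  PtaI AGAGGT/4: at [3, 23, 30, 41, 51, 72, 78, 91, 109, 132, 170, 178, 206] ⇒ [7, 27, 34, 45, 55, 76, 82, 95, 113, 136, 174, 182, 210]

Pooled cuts: [7, 19, 27, 34, 45, 55, 76, 82, 95, 103, 113, 136, 149, 166, 174, 182, 190, 202, 210, 216, 224, 235, 244]

Fragment lengths:
  [0,7): 7 bp
  [7,19): 12 bp
  [19,27): 8 bp
  [27,34): 7 bp
  [34,45): 11 bp
  [45,55): 10 bp
  [55,76): 21 bp
  [76,82): 6 bp
  [82,95): 13 bp
  [95,103): 8 bp
  [103,113): 10 bp
  [113,136): 23 bp
  [136,149): 13 bp
  [149,166): 17 bp
  [166,174): 8 bp
  [174,182): 8 bp
  [182,190): 8 bp
  [190,202): 12 bp
  [202,210): 8 bp
  [210,216): 6 bp
  [216,224): 8 bp
  [224,235): 11 bp
  [235,244): 9 bp
  [244,268): 24 bp

[6,6,7,7,8,8,8,8,8,8,8,9,10,10,11,11,12,12,13,13,17,21,23,24]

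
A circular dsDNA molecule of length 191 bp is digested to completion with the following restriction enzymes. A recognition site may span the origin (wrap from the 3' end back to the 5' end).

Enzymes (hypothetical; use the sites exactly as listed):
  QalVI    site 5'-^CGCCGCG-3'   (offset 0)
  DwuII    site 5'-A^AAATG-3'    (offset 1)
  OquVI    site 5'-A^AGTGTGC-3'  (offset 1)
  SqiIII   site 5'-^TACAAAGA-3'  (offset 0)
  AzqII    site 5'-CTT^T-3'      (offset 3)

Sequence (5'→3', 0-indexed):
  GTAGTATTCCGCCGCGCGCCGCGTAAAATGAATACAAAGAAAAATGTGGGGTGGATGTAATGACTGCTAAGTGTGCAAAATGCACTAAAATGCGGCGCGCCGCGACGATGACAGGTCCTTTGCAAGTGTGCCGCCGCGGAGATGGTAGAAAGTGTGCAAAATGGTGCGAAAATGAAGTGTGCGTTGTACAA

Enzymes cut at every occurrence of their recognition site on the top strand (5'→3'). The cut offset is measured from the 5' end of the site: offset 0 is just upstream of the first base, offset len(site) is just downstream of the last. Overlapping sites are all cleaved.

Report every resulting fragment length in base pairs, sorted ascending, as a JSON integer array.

Scan for sites:
  QalVI (CGCCGCG, off=0): starts [9, 16, 97, 131] → cuts [9, 16, 97, 131]
  DwuII (AAAATG, off=1): starts [24, 40, 76, 86, 157, 168] → cuts [25, 41, 77, 87, 158, 169]
  OquVI (AAGTGTGC, off=1): starts [68, 123, 149, 174] → cuts [69, 124, 150, 175]
  SqiIII (TACAAAGA, off=0): starts [32] → cuts [32]
  AzqII (CTTT, off=3): starts [117] → cuts [120]

Pooled cuts: [9, 16, 25, 32, 41, 69, 77, 87, 97, 120, 124, 131, 150, 158, 169, 175]

Fragments:
  9→16: 7 bp
  16→25: 9 bp
  25→32: 7 bp
  32→41: 9 bp
  41→69: 28 bp
  69→77: 8 bp
  77→87: 10 bp
  87→97: 10 bp
  97→120: 23 bp
  120→124: 4 bp
  124→131: 7 bp
  131→150: 19 bp
  150→158: 8 bp
  158→169: 11 bp
  169→175: 6 bp
  175→9 (wrap): 191-175+9 = 25 bp

[4,6,7,7,7,8,8,9,9,10,10,11,19,23,25,28]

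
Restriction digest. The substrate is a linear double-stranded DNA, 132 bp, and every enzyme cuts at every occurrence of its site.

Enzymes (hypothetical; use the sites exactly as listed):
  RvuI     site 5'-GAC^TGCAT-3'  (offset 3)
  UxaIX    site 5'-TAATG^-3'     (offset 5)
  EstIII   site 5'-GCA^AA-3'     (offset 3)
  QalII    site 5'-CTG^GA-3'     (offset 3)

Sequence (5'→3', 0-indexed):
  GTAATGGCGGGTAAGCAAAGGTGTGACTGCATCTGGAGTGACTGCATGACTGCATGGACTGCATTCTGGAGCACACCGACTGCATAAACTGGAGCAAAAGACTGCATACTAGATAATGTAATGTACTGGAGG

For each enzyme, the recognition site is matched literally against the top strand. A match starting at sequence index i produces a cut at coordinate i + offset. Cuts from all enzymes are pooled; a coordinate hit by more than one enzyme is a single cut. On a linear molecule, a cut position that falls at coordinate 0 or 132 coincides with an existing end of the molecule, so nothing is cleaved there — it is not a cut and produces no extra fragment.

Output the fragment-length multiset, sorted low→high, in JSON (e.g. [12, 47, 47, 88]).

[4,5,5,5,6,6,7,8,8,9,9,10,11,11,12,16]

Site scan:
  RvuI (GACTGCAT, off=3): starts [24, 39, 47, 56, 77, 99] → cuts [27, 42, 50, 59, 80, 102]
  UxaIX (TAATG, off=5): starts [1, 113, 118] → cuts [6, 118, 123]
  EstIII (GCAAA, off=3): starts [14, 93] → cuts [17, 96]
  QalII (CTGGA, off=3): starts [32, 65, 88, 125] → cuts [35, 68, 91, 128]

Pooled cuts: [6, 17, 27, 35, 42, 50, 59, 68, 80, 91, 96, 102, 118, 123, 128]

Fragments:
  [0,6): 6 bp
  [6,17): 11 bp
  [17,27): 10 bp
  [27,35): 8 bp
  [35,42): 7 bp
  [42,50): 8 bp
  [50,59): 9 bp
  [59,68): 9 bp
  [68,80): 12 bp
  [80,91): 11 bp
  [91,96): 5 bp
  [96,102): 6 bp
  [102,118): 16 bp
  [118,123): 5 bp
  [123,128): 5 bp
  [128,132): 4 bp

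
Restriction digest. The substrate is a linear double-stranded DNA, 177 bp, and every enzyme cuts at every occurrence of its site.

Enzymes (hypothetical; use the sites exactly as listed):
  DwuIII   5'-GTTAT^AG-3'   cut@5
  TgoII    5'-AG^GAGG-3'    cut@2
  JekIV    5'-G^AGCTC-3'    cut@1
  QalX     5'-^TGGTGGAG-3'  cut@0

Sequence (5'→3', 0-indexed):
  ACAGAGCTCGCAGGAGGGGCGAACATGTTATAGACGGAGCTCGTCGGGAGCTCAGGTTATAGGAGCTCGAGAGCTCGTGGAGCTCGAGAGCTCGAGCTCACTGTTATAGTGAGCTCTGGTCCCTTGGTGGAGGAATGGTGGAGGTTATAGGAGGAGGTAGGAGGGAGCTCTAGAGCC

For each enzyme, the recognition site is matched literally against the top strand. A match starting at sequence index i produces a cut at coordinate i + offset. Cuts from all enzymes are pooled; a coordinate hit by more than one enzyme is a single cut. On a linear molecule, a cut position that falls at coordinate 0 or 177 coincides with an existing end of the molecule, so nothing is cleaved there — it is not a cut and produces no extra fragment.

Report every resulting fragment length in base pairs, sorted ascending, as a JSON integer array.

Scan for sites:
  DwuIII GTTATAG/5: at [26, 55, 102, 143] ⇒ [31, 60, 107, 148]
  TgoII AGGAGG/2: at [11, 148, 151, 158] ⇒ [13, 150, 153, 160]
  JekIV GAGCTC/1: at [3, 36, 47, 62, 70, 79, 87, 93, 110, 164] ⇒ [4, 37, 48, 63, 71, 80, 88, 94, 111, 165]
  QalX TGGTGGAG/0: at [124, 135] ⇒ [124, 135]

Pooled cuts: [4, 13, 31, 37, 48, 60, 63, 71, 80, 88, 94, 107, 111, 124, 135, 148, 150, 153, 160, 165]

Fragment lengths:
  [0,4): 4 bp
  [4,13): 9 bp
  [13,31): 18 bp
  [31,37): 6 bp
  [37,48): 11 bp
  [48,60): 12 bp
  [60,63): 3 bp
  [63,71): 8 bp
  [71,80): 9 bp
  [80,88): 8 bp
  [88,94): 6 bp
  [94,107): 13 bp
  [107,111): 4 bp
  [111,124): 13 bp
  [124,135): 11 bp
  [135,148): 13 bp
  [148,150): 2 bp
  [150,153): 3 bp
  [153,160): 7 bp
  [160,165): 5 bp
  [165,177): 12 bp

[2,3,3,4,4,5,6,6,7,8,8,9,9,11,11,12,12,13,13,13,18]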